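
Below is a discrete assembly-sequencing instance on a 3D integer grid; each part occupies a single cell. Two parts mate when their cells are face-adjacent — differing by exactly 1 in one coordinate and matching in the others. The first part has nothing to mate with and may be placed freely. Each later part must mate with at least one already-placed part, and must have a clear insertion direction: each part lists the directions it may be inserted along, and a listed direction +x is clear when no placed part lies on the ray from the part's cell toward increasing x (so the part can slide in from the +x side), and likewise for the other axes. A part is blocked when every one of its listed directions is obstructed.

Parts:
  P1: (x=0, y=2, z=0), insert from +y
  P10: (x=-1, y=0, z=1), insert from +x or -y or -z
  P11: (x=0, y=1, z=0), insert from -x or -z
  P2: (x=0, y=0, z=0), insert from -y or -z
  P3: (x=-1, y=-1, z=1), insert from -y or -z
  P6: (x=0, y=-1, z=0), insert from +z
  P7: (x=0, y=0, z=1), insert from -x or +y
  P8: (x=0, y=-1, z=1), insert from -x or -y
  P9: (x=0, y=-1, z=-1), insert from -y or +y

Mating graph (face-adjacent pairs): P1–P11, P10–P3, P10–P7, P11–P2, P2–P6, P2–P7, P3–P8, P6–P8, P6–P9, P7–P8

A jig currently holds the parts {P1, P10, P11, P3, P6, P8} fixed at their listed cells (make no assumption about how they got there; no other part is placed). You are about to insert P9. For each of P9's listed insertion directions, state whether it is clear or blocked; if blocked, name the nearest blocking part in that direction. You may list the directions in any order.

+y: clear; -y: clear

-y: ray from P9(0, -1, -1) has no placed part ⇒ clear
+y: ray from P9(0, -1, -1) has no placed part ⇒ clear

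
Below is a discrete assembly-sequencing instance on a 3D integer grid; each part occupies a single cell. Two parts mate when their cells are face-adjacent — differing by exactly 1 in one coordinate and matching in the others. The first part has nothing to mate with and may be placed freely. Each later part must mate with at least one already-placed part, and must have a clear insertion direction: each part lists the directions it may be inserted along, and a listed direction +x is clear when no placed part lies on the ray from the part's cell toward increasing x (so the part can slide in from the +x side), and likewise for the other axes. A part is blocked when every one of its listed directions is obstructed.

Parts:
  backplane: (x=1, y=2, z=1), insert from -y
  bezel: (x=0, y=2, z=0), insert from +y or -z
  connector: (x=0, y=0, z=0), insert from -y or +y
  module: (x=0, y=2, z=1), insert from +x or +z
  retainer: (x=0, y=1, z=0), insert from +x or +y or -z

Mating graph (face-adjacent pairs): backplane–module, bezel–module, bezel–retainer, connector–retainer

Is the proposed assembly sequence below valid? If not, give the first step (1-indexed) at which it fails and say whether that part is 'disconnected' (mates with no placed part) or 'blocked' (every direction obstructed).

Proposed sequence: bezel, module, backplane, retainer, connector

1. bezel@(0, 2, 0) [+y clear] — {bezel}
2. module@(0, 2, 1) [+x clear] — {bezel, module}
3. backplane@(1, 2, 1) [-y clear] — {backplane, bezel, module}
4. retainer@(0, 1, 0) [+x clear] — {backplane, bezel, module, retainer}
5. connector@(0, 0, 0) [-y clear] — {backplane, bezel, connector, module, retainer}

Valid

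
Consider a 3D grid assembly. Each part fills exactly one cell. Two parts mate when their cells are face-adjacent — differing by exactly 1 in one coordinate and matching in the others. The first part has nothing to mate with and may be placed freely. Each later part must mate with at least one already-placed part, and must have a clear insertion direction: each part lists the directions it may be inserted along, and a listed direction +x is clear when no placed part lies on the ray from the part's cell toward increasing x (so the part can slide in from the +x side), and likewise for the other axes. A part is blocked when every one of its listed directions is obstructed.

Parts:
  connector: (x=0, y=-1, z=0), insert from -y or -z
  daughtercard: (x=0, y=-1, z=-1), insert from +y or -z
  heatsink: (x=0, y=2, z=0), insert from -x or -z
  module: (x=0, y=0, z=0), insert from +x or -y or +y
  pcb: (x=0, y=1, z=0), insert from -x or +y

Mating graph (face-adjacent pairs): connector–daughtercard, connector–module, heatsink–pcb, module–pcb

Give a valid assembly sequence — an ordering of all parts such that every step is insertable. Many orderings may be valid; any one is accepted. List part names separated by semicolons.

daughtercard; connector; module; pcb; heatsink

1. daughtercard@(0, -1, -1) [+y clear] — {daughtercard}
2. connector@(0, -1, 0) [-y clear] — {connector, daughtercard}
3. module@(0, 0, 0) [+x clear] — {connector, daughtercard, module}
4. pcb@(0, 1, 0) [-x clear] — {connector, daughtercard, module, pcb}
5. heatsink@(0, 2, 0) [-x clear] — {connector, daughtercard, heatsink, module, pcb}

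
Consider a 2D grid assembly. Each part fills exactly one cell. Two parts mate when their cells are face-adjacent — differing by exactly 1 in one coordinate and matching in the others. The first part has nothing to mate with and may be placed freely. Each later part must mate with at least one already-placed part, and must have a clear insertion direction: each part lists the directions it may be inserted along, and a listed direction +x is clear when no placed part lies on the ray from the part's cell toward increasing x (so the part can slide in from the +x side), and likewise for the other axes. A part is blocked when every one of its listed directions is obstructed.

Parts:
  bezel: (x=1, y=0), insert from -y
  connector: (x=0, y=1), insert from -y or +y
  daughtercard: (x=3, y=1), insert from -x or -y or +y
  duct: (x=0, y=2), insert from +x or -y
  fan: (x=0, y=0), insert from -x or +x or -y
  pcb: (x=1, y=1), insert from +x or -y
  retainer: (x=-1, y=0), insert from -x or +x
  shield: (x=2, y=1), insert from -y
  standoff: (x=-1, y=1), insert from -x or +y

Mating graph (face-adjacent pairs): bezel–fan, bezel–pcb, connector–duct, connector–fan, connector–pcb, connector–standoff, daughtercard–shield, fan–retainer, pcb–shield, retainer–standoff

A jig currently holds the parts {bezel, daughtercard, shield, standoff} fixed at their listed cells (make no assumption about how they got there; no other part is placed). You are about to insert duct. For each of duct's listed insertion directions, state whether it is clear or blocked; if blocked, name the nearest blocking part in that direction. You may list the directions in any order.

+x: clear; -y: clear

+x: ray from duct(0, 2) has no placed part ⇒ clear
-y: ray from duct(0, 2) has no placed part ⇒ clear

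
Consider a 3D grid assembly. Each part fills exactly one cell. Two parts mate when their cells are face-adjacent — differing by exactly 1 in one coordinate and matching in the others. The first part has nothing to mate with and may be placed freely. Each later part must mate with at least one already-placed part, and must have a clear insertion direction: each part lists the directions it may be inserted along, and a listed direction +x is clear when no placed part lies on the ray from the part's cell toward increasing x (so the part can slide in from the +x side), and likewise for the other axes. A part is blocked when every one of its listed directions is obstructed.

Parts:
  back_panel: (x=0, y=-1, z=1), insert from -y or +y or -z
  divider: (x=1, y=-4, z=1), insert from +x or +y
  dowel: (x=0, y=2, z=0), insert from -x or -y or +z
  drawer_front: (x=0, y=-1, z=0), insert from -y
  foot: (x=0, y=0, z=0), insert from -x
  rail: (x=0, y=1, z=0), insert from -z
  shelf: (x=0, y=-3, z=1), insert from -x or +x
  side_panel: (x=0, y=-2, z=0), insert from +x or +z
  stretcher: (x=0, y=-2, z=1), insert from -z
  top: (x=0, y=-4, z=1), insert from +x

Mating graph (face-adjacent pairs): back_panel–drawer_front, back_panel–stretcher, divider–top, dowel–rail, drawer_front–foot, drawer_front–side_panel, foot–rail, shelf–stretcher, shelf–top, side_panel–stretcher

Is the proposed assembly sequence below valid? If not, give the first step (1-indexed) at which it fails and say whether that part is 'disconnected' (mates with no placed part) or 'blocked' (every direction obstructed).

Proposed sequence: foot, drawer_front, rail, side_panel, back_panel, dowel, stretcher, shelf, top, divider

1. foot@(0, 0, 0) [-x clear] — {foot}
2. drawer_front@(0, -1, 0) [-y clear] — {drawer_front, foot}
3. rail@(0, 1, 0) [-z clear] — {drawer_front, foot, rail}
4. side_panel@(0, -2, 0) [+x clear] — {drawer_front, foot, rail, side_panel}
5. back_panel@(0, -1, 1) [-y clear] — {back_panel, drawer_front, foot, rail, side_panel}
6. dowel@(0, 2, 0) [-x clear] — {back_panel, dowel, drawer_front, foot, rail, side_panel}
7. stretcher@(0, -2, 1) — -z all obstructed ⇒ blocked

Invalid at step 7 (blocked)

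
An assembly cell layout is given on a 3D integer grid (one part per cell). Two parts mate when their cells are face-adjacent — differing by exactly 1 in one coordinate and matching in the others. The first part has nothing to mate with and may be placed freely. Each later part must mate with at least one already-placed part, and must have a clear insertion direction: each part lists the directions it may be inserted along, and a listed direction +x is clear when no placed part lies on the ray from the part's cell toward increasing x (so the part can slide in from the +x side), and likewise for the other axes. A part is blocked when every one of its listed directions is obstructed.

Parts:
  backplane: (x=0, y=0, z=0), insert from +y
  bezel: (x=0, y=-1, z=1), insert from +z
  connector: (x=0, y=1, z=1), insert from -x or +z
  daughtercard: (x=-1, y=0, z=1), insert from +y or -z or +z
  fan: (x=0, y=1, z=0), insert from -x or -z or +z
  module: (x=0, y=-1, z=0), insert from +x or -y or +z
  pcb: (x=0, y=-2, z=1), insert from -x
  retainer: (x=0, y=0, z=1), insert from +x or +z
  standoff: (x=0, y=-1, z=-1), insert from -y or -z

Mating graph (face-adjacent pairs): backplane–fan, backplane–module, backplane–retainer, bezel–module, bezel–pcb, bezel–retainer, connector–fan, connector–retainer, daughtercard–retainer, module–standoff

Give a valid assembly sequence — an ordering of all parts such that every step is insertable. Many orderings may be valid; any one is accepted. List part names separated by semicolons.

1. standoff@(0, -1, -1) [-y clear] — {standoff}
2. module@(0, -1, 0) [+x clear] — {module, standoff}
3. bezel@(0, -1, 1) [+z clear] — {bezel, module, standoff}
4. backplane@(0, 0, 0) [+y clear] — {backplane, bezel, module, standoff}
5. fan@(0, 1, 0) [-x clear] — {backplane, bezel, fan, module, standoff}
6. connector@(0, 1, 1) [-x clear] — {backplane, bezel, connector, fan, module, standoff}
7. retainer@(0, 0, 1) [+x clear] — {backplane, bezel, connector, fan, module, retainer, standoff}
8. daughtercard@(-1, 0, 1) [+y clear] — {backplane, bezel, connector, daughtercard, fan, module, retainer, standoff}
9. pcb@(0, -2, 1) [-x clear] — {backplane, bezel, connector, daughtercard, fan, module, pcb, retainer, standoff}

standoff; module; bezel; backplane; fan; connector; retainer; daughtercard; pcb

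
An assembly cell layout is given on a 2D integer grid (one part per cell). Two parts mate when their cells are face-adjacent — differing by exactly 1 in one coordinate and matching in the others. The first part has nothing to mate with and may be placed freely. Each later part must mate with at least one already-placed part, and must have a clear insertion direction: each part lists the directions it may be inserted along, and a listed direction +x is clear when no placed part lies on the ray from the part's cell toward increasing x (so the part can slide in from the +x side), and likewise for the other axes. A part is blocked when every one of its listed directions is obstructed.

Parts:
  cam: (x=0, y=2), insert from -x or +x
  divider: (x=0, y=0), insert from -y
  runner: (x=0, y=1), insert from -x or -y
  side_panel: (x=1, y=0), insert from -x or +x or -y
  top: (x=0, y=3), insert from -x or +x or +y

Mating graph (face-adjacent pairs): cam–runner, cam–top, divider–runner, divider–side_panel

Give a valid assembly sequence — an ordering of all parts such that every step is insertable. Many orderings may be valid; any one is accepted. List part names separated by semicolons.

runner; cam; divider; side_panel; top

1. runner@(0, 1) [-x clear] — {runner}
2. cam@(0, 2) [-x clear] — {cam, runner}
3. divider@(0, 0) [-y clear] — {cam, divider, runner}
4. side_panel@(1, 0) [+x clear] — {cam, divider, runner, side_panel}
5. top@(0, 3) [-x clear] — {cam, divider, runner, side_panel, top}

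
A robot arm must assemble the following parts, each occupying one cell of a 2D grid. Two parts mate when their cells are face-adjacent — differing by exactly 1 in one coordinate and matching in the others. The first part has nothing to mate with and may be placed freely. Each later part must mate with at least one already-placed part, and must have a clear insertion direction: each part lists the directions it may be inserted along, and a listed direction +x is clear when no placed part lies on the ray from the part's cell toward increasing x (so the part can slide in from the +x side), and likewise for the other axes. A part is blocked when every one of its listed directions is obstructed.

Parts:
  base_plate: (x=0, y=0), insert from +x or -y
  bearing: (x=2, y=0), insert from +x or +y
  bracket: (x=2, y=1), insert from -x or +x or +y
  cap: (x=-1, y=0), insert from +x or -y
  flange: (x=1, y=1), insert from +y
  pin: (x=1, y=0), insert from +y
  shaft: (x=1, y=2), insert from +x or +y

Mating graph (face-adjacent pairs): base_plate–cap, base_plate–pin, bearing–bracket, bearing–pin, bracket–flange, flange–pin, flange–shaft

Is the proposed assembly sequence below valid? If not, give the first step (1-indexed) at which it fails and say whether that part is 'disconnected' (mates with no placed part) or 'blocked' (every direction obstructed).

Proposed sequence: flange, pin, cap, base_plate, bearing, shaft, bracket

1. flange@(1, 1) [+y clear] — {flange}
2. pin@(1, 0) — +y all obstructed ⇒ blocked

Invalid at step 2 (blocked)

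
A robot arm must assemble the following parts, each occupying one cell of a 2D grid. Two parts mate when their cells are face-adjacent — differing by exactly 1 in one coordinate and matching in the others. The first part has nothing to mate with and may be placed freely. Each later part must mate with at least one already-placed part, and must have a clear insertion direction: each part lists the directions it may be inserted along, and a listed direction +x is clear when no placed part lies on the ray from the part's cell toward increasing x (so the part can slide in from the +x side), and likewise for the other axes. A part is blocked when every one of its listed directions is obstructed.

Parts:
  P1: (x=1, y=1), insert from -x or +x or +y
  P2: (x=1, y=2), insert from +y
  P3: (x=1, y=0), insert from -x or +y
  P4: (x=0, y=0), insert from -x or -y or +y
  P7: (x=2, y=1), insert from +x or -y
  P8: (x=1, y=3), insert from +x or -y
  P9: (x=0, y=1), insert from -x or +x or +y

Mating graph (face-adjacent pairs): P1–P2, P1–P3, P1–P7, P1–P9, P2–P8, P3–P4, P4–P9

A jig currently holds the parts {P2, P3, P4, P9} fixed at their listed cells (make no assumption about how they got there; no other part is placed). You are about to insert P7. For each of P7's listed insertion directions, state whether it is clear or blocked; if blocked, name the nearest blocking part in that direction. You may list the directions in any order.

+x: clear; -y: clear

+x: ray from P7(2, 1) has no placed part ⇒ clear
-y: ray from P7(2, 1) has no placed part ⇒ clear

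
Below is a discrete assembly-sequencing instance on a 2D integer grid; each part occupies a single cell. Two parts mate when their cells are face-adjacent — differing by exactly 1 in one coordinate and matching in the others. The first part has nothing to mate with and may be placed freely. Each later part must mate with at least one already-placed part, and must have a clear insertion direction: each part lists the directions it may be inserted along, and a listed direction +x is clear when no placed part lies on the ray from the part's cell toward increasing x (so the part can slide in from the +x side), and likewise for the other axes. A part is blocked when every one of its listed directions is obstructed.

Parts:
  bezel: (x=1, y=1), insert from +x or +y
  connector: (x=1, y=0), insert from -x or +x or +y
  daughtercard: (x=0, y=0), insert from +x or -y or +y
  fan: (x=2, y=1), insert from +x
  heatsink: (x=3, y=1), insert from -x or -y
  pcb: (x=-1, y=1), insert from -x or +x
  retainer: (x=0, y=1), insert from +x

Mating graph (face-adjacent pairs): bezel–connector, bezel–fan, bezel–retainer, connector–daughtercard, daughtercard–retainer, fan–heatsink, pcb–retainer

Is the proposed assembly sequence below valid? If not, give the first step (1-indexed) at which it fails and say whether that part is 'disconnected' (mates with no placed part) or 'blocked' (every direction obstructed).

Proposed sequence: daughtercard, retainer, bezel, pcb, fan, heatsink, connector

Valid

1. daughtercard@(0, 0) [+x clear] — {daughtercard}
2. retainer@(0, 1) [+x clear] — {daughtercard, retainer}
3. bezel@(1, 1) [+x clear] — {bezel, daughtercard, retainer}
4. pcb@(-1, 1) [-x clear] — {bezel, daughtercard, pcb, retainer}
5. fan@(2, 1) [+x clear] — {bezel, daughtercard, fan, pcb, retainer}
6. heatsink@(3, 1) [-y clear] — {bezel, daughtercard, fan, heatsink, pcb, retainer}
7. connector@(1, 0) [+x clear] — {bezel, connector, daughtercard, fan, heatsink, pcb, retainer}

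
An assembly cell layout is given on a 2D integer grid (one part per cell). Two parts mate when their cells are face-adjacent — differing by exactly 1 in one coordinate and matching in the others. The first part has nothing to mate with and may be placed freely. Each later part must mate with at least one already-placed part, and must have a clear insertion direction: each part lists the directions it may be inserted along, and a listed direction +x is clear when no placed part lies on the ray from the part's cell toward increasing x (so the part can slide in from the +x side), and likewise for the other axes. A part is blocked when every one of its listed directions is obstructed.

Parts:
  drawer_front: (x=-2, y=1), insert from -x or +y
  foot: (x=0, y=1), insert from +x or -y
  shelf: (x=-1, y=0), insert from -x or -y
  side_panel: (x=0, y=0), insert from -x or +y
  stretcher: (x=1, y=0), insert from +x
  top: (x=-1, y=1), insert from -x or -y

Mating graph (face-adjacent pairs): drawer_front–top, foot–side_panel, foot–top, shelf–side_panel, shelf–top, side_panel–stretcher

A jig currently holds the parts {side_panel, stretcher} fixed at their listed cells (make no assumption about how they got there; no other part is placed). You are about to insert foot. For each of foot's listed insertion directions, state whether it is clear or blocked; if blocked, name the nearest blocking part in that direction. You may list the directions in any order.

+x: ray from foot(0, 1) has no placed part ⇒ clear
-y: nearest on ray is side_panel@(0, 0) ⇒ blocked

+x: clear; -y: blocked by side_panel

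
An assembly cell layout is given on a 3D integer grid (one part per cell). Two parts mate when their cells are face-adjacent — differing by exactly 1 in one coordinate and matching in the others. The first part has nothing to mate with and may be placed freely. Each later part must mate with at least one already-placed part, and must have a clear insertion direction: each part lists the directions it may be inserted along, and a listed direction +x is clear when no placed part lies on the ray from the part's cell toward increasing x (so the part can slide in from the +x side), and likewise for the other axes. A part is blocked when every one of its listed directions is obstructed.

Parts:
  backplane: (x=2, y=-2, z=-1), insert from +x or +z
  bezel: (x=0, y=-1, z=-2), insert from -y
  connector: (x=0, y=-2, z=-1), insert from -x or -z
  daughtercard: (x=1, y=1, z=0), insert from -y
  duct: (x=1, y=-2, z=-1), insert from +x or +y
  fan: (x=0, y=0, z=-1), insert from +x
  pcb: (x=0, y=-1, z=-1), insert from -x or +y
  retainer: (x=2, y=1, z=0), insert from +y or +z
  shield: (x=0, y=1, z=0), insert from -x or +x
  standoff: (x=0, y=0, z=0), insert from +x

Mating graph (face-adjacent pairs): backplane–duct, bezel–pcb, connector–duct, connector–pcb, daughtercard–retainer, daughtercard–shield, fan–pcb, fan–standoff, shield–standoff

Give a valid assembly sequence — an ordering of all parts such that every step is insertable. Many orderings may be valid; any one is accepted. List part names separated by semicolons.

shield; standoff; fan; pcb; bezel; connector; duct; backplane; daughtercard; retainer

1. shield@(0, 1, 0) [-x clear] — {shield}
2. standoff@(0, 0, 0) [+x clear] — {shield, standoff}
3. fan@(0, 0, -1) [+x clear] — {fan, shield, standoff}
4. pcb@(0, -1, -1) [-x clear] — {fan, pcb, shield, standoff}
5. bezel@(0, -1, -2) [-y clear] — {bezel, fan, pcb, shield, standoff}
6. connector@(0, -2, -1) [-x clear] — {bezel, connector, fan, pcb, shield, standoff}
7. duct@(1, -2, -1) [+x clear] — {bezel, connector, duct, fan, pcb, shield, standoff}
8. backplane@(2, -2, -1) [+x clear] — {backplane, bezel, connector, duct, fan, pcb, shield, standoff}
9. daughtercard@(1, 1, 0) [-y clear] — {backplane, bezel, connector, daughtercard, duct, fan, pcb, shield, standoff}
10. retainer@(2, 1, 0) [+y clear] — {backplane, bezel, connector, daughtercard, duct, fan, pcb, retainer, shield, standoff}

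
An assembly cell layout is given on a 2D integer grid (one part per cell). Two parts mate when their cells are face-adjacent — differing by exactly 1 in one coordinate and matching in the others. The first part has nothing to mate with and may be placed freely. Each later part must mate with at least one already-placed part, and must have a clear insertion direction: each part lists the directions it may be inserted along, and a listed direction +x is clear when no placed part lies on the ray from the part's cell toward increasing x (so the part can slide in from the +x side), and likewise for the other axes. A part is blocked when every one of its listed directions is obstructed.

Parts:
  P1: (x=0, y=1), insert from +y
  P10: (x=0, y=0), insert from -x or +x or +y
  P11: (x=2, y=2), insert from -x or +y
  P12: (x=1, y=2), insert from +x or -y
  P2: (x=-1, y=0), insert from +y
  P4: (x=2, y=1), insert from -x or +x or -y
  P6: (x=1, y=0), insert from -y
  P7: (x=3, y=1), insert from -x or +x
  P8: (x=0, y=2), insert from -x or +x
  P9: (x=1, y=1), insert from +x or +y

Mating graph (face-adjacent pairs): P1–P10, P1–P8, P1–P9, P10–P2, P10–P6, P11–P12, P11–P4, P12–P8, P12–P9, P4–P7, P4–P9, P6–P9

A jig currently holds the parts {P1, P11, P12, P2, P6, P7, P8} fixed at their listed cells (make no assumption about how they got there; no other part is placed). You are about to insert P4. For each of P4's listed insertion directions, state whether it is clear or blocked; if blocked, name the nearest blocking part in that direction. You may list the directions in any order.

-x: nearest on ray is P1@(0, 1) ⇒ blocked
+x: nearest on ray is P7@(3, 1) ⇒ blocked
-y: ray from P4(2, 1) has no placed part ⇒ clear

+x: blocked by P7; -x: blocked by P1; -y: clear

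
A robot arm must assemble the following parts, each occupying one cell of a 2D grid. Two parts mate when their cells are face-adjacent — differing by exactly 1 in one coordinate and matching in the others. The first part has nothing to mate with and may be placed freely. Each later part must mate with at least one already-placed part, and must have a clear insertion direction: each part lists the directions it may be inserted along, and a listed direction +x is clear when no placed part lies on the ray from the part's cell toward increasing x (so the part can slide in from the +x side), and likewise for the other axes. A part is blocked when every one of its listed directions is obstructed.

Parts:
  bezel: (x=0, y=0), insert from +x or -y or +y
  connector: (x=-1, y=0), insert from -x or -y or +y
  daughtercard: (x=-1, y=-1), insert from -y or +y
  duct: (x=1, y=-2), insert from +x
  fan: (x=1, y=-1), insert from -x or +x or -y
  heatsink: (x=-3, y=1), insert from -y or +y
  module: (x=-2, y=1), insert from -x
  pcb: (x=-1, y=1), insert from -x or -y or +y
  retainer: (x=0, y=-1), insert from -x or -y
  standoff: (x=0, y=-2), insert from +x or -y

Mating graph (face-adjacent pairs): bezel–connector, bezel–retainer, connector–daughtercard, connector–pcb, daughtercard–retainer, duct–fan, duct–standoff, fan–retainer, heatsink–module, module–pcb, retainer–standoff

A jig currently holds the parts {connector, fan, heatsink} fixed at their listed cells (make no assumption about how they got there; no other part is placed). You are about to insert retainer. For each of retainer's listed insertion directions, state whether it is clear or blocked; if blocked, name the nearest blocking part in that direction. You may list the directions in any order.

-x: clear; -y: clear

-x: ray from retainer(0, -1) has no placed part ⇒ clear
-y: ray from retainer(0, -1) has no placed part ⇒ clear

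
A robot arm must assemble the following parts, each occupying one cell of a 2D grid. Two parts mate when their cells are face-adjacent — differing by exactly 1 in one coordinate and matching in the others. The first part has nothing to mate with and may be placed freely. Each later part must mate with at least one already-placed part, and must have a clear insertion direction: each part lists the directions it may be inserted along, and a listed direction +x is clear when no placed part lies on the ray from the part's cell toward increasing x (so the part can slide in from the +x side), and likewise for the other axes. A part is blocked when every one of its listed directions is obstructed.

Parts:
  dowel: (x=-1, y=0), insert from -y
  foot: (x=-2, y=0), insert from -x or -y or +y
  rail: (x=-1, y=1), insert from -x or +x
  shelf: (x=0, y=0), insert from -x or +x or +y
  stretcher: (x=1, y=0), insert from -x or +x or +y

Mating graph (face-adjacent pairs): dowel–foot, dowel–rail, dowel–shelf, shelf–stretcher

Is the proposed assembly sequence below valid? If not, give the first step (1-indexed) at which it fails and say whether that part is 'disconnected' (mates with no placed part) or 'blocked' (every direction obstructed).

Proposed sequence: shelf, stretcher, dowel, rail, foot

1. shelf@(0, 0) [-x clear] — {shelf}
2. stretcher@(1, 0) [+x clear] — {shelf, stretcher}
3. dowel@(-1, 0) [-y clear] — {dowel, shelf, stretcher}
4. rail@(-1, 1) [-x clear] — {dowel, rail, shelf, stretcher}
5. foot@(-2, 0) [-x clear] — {dowel, foot, rail, shelf, stretcher}

Valid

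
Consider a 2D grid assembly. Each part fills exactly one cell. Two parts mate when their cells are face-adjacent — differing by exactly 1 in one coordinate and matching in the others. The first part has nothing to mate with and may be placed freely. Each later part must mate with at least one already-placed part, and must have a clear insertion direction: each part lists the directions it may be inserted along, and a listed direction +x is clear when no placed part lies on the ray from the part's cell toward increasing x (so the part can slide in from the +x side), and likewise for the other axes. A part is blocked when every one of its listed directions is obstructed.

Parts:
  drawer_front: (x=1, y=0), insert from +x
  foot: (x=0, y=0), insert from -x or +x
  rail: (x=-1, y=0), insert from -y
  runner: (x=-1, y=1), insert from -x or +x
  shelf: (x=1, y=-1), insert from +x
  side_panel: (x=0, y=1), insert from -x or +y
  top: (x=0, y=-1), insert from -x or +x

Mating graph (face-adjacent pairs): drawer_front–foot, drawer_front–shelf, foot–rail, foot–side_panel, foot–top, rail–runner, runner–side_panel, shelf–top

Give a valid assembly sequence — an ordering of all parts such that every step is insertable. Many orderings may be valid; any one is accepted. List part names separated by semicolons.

1. top@(0, -1) [-x clear] — {top}
2. shelf@(1, -1) [+x clear] — {shelf, top}
3. drawer_front@(1, 0) [+x clear] — {drawer_front, shelf, top}
4. foot@(0, 0) [-x clear] — {drawer_front, foot, shelf, top}
5. side_panel@(0, 1) [-x clear] — {drawer_front, foot, shelf, side_panel, top}
6. rail@(-1, 0) [-y clear] — {drawer_front, foot, rail, shelf, side_panel, top}
7. runner@(-1, 1) [-x clear] — {drawer_front, foot, rail, runner, shelf, side_panel, top}

top; shelf; drawer_front; foot; side_panel; rail; runner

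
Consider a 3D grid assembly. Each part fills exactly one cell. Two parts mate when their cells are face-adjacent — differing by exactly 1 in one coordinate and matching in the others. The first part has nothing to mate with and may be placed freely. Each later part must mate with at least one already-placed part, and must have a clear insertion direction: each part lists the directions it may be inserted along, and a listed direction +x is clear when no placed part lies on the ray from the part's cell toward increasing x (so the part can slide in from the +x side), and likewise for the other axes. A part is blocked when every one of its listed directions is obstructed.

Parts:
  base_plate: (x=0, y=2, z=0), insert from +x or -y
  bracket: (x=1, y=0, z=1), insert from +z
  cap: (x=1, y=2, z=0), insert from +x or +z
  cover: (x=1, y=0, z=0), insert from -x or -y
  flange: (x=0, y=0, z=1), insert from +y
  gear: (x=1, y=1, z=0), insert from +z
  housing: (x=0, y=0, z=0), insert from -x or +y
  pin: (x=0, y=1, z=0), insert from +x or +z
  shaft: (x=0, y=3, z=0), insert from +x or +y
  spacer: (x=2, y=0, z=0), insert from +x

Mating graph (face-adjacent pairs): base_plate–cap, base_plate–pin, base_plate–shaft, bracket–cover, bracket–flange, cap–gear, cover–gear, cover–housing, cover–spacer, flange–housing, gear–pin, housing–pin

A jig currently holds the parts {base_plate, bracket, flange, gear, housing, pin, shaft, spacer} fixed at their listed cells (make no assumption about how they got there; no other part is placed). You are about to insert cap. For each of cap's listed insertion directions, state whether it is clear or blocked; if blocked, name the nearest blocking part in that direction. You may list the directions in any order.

+x: clear; +z: clear

+x: ray from cap(1, 2, 0) has no placed part ⇒ clear
+z: ray from cap(1, 2, 0) has no placed part ⇒ clear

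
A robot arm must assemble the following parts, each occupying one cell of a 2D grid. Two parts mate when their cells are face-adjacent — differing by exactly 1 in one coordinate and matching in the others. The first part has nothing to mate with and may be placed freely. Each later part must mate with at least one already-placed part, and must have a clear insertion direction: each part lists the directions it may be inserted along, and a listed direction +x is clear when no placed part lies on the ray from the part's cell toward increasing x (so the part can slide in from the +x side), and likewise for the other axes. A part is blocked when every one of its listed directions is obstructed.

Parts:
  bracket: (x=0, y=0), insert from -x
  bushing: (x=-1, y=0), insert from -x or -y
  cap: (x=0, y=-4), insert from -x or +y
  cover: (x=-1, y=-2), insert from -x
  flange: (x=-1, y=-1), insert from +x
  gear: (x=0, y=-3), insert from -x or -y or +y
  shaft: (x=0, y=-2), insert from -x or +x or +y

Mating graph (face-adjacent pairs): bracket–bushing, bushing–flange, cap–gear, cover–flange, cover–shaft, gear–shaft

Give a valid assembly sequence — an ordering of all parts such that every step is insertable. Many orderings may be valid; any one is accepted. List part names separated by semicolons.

bracket; bushing; flange; cover; shaft; gear; cap

1. bracket@(0, 0) [-x clear] — {bracket}
2. bushing@(-1, 0) [-x clear] — {bracket, bushing}
3. flange@(-1, -1) [+x clear] — {bracket, bushing, flange}
4. cover@(-1, -2) [-x clear] — {bracket, bushing, cover, flange}
5. shaft@(0, -2) [+x clear] — {bracket, bushing, cover, flange, shaft}
6. gear@(0, -3) [-x clear] — {bracket, bushing, cover, flange, gear, shaft}
7. cap@(0, -4) [-x clear] — {bracket, bushing, cap, cover, flange, gear, shaft}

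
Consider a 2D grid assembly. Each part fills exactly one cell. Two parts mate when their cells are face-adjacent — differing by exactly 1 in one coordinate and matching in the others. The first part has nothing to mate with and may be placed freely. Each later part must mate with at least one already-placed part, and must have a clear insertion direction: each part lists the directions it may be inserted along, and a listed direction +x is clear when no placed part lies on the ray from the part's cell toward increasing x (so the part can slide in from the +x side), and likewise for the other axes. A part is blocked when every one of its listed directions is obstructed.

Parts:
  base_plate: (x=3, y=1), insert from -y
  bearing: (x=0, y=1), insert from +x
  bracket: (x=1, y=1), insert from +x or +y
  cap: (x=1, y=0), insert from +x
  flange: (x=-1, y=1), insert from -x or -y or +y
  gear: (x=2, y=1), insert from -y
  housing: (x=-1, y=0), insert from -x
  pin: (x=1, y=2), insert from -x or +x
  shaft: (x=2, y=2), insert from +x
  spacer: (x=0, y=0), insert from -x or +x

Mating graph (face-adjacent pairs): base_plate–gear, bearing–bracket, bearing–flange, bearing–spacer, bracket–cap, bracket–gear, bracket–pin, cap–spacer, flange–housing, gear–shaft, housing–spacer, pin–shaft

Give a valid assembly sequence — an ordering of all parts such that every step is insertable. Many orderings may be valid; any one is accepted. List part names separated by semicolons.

cap; spacer; housing; flange; bearing; bracket; gear; base_plate; shaft; pin

1. cap@(1, 0) [+x clear] — {cap}
2. spacer@(0, 0) [-x clear] — {cap, spacer}
3. housing@(-1, 0) [-x clear] — {cap, housing, spacer}
4. flange@(-1, 1) [-x clear] — {cap, flange, housing, spacer}
5. bearing@(0, 1) [+x clear] — {bearing, cap, flange, housing, spacer}
6. bracket@(1, 1) [+x clear] — {bearing, bracket, cap, flange, housing, spacer}
7. gear@(2, 1) [-y clear] — {bearing, bracket, cap, flange, gear, housing, spacer}
8. base_plate@(3, 1) [-y clear] — {base_plate, bearing, bracket, cap, flange, gear, housing, spacer}
9. shaft@(2, 2) [+x clear] — {base_plate, bearing, bracket, cap, flange, gear, housing, shaft, spacer}
10. pin@(1, 2) [-x clear] — {base_plate, bearing, bracket, cap, flange, gear, housing, pin, shaft, spacer}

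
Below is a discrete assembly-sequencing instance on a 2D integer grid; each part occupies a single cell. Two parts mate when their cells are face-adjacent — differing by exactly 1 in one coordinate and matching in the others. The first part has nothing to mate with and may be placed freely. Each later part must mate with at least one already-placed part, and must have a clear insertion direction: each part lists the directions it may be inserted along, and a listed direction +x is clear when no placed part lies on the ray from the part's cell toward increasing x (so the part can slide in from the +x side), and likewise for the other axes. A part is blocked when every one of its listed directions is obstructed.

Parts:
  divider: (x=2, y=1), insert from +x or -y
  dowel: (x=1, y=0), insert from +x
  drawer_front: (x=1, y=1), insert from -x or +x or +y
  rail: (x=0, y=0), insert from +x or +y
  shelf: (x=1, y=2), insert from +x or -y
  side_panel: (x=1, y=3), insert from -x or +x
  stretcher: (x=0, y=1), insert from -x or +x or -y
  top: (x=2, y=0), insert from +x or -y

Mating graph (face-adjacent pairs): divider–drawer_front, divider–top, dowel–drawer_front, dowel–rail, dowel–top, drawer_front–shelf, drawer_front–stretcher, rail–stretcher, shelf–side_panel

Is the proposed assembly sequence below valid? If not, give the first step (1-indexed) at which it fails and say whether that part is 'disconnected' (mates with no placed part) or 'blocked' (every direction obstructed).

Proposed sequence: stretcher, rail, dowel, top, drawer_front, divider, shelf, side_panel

Valid

1. stretcher@(0, 1) [-x clear] — {stretcher}
2. rail@(0, 0) [+x clear] — {rail, stretcher}
3. dowel@(1, 0) [+x clear] — {dowel, rail, stretcher}
4. top@(2, 0) [+x clear] — {dowel, rail, stretcher, top}
5. drawer_front@(1, 1) [+x clear] — {dowel, drawer_front, rail, stretcher, top}
6. divider@(2, 1) [+x clear] — {divider, dowel, drawer_front, rail, stretcher, top}
7. shelf@(1, 2) [+x clear] — {divider, dowel, drawer_front, rail, shelf, stretcher, top}
8. side_panel@(1, 3) [-x clear] — {divider, dowel, drawer_front, rail, shelf, side_panel, stretcher, top}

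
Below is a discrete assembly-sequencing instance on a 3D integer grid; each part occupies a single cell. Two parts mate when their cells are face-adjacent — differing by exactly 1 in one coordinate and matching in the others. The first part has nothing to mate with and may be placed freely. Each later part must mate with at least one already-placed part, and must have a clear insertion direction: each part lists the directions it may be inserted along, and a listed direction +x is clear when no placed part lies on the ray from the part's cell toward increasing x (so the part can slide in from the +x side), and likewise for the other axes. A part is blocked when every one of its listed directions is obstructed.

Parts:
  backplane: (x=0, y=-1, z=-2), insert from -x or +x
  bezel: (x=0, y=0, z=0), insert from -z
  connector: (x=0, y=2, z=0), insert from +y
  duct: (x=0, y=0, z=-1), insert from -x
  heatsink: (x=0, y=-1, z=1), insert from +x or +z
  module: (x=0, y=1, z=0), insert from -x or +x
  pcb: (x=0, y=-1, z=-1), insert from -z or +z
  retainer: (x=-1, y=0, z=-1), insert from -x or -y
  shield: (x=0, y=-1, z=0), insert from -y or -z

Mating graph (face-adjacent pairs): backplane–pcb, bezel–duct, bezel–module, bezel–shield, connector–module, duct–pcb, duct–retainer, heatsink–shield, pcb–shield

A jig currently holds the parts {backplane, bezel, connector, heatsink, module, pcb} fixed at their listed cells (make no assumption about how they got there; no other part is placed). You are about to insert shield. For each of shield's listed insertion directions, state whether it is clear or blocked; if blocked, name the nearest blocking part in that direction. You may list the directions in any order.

-y: clear; -z: blocked by pcb

-y: ray from shield(0, -1, 0) has no placed part ⇒ clear
-z: nearest on ray is pcb@(0, -1, -1) ⇒ blocked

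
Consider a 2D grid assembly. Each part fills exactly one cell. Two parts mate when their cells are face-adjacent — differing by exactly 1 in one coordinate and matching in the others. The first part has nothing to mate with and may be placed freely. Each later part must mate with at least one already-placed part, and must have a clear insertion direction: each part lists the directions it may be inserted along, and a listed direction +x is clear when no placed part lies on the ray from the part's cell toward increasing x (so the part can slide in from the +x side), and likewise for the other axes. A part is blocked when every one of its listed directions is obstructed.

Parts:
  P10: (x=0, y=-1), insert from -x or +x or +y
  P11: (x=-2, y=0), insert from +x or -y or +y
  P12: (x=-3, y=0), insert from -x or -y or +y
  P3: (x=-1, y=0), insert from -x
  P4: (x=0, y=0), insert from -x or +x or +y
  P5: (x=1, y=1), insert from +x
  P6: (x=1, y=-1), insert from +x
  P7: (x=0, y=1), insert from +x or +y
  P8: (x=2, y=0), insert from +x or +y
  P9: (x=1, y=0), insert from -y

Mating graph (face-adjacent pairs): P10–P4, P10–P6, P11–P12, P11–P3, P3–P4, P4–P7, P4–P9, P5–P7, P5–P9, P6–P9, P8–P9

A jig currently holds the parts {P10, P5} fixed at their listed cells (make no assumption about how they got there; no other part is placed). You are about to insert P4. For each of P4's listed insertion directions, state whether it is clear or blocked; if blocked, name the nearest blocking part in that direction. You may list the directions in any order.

-x: ray from P4(0, 0) has no placed part ⇒ clear
+x: ray from P4(0, 0) has no placed part ⇒ clear
+y: ray from P4(0, 0) has no placed part ⇒ clear

+x: clear; +y: clear; -x: clear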